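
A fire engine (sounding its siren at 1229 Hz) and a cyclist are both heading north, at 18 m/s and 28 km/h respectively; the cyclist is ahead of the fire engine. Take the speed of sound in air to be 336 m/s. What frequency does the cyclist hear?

1269 Hz

28 km/h = 7.778 m/s.
The cyclist is ahead, so the fire engine is moving toward it while the cyclist is moving away from the fire engine.
General Doppler shift: f' = f · (v − v_o)/(v − v_s).
f' = 1229 × (336 − 7.778)/(336 − 18) = 1229 × 328.22/318 ≈ 1269 Hz.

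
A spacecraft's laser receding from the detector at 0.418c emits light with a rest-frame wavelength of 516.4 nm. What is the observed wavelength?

Relativistic Doppler for wavelength: λ' = λ₀ · √((1 + β)/(1 − β)).
λ' = 516.4 × √(1.4180/0.5820) = 516.4 × 1.56091 ≈ 806.1 nm.

806.1 nm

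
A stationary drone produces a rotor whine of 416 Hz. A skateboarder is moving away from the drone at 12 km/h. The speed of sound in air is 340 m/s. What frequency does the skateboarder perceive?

412 Hz

12 km/h = 3.333 m/s.
Only the observer moves, away from the source, so f' = f · (v − v_o)/v.
f' = 416 × (340 − 3.333)/340 = 416 × 336.67/340 ≈ 412 Hz.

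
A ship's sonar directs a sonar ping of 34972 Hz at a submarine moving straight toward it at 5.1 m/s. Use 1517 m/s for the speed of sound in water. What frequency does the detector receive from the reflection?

At the submarine (a moving observer), f₁ = f₀ · (v + u)/v = 34972 × 1522.1/1517 ≈ 35090 Hz.
On reflection it acts as a source moving toward the stationary detector: f₂ = f₁ · v/(v − u) = 35090 × 1517/1511.9 ≈ 35208 Hz.
Equivalently f₂ = f₀ · (v + u)/(v − u).

35208 Hz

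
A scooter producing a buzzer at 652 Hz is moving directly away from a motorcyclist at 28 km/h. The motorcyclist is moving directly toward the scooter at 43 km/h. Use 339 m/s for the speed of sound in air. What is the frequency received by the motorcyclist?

660 Hz

28 km/h = 7.778 m/s; 43 km/h = 11.94 m/s.
General Doppler shift: f' = f · (v + v_o)/(v + v_s).
f' = 652 × (339 + 11.94)/(339 + 7.778) = 652 × 350.94/346.78 ≈ 660 Hz.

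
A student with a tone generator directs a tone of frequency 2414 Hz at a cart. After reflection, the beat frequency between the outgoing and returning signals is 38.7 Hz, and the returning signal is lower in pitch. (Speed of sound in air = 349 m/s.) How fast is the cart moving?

Double Doppler shift off a moving reflector: f₂ = f₀ · (v + u)/(v − u) (u > 0 toward emitter).
Returning signal is lower, so f₂ = f₀ − Δf = 2414 − 38.7 = 2375.3 Hz.
Rearranging, u = v · (f₂ − f₀)/(f₂ + f₀) = 349 × -38.7/4789.3 ≈ -2.82 m/s.
So the cart is moving at 2.82 m/s away from the emitter.

2.82 m/s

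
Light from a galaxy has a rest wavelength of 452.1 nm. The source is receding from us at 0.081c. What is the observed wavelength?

490.3 nm

Relativistic Doppler for wavelength: λ' = λ₀ · √((1 + β)/(1 − β)).
λ' = 452.1 × √(1.0810/0.9190) = 452.1 × 1.08456 ≈ 490.3 nm.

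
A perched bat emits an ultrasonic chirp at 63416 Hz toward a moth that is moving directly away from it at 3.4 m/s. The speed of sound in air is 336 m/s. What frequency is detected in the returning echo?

At the moth (a moving observer), f₁ = f₀ · (v − u)/v = 63416 × 332.6/336 ≈ 62774 Hz.
The reflection then acts as a moving source: f₂ = f₁ · v/(v + u) ≈ 62145 Hz.

62145 Hz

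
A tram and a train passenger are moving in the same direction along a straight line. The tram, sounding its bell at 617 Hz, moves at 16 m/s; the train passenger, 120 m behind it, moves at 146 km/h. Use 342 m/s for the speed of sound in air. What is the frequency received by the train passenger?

659 Hz

146 km/h = 40.56 m/s.
The train passenger is behind, so the tram is moving away from it while the train passenger is moving toward the tram.
Both move, so f' = f · (v + v_o)/(v + v_s).
f' = 617 × (342 + 40.56)/(342 + 16) = 617 × 382.56/358 ≈ 659 Hz.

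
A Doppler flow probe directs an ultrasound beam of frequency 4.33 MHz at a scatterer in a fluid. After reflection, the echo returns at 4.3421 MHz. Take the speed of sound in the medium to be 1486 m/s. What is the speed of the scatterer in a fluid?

Double Doppler shift off a moving reflector: f₂ = f₀ · (v + u)/(v − u) (u > 0 toward emitter).
Rearranging, u = v · (f₂ − f₀)/(f₂ + f₀) = 1486 × 0.0121/8.6721 ≈ 2.07 m/s.
So the scatterer in a fluid is moving at 2.07 m/s toward the emitter.

2.07 m/s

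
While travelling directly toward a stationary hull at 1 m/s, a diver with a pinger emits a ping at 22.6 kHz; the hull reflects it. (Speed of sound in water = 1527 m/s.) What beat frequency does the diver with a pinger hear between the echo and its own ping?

29.6 Hz

The hull receives the sound from a moving source: f₁ = f₀ · v/(v − v_e) = 22.6 × 1527/1526 ≈ 22.6148 kHz.
On the return leg the diver with a pinger is a moving observer: f₂ = f₁ · (v + v_e)/v = 22.6148 × 1528/1527 ≈ 22.6296 kHz.
Equivalently f₂ = f₀ · (v + v_e)/(v − v_e).
Beat against the emitted tone (with f₀ = 22600 Hz): |f₂ − f₀| = 2v_e·f₀/(v − v_e) = 2 × 1 × 22600/1526 ≈ 29.6 Hz.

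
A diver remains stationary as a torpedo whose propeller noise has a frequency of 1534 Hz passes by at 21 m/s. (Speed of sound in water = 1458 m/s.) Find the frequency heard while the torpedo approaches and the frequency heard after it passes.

1556 Hz approaching; 1512 Hz receding

Approaching: f₁ = f · v/(v − v_s) = 1534 × 1458/1437 ≈ 1556 Hz.
Receding: f₂ = f · v/(v + v_s) = 1534 × 1458/1479 ≈ 1512 Hz.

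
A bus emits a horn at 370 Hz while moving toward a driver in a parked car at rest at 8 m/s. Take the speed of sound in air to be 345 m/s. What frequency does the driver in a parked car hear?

379 Hz

Only the source moves, toward the listener, so f' = f · v/(v − v_s).
f' = 370 × 345/(345 − 8) = 370 × 345/337 ≈ 379 Hz.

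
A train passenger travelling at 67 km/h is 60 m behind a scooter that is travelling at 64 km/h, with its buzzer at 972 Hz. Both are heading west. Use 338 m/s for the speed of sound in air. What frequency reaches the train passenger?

974 Hz

64 km/h = 17.78 m/s; 67 km/h = 18.61 m/s.
The train passenger is behind, so the scooter is moving away from it while the train passenger is moving toward the scooter.
Both move, so f' = f · (v + v_o)/(v + v_s).
f' = 972 × (338 + 18.61)/(338 + 17.78) = 972 × 356.61/355.78 ≈ 974 Hz.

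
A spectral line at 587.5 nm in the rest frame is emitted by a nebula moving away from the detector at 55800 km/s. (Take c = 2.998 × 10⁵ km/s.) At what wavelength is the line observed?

β = v/c = 55800/299800 = 0.1861.
Relativistic Doppler for wavelength: λ' = λ₀ · √((1 + β)/(1 − β)).
λ' = 587.5 × √(1.1861/0.8139) = 587.5 × 1.20722 ≈ 709.2 nm.

709.2 nm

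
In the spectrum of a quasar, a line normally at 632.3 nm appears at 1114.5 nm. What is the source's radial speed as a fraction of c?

λ'/λ₀ = 1.7626 > 1 (redshift), so the source is receding.
λ'/λ₀ = √((1 + β)/(1 − β)) for a receding source ⇒ β = (r² − 1)/(r² + 1) with r = λ'/λ₀.
β = (3.1068 − 1)/(3.1068 + 1) ≈ 0.513.

0.513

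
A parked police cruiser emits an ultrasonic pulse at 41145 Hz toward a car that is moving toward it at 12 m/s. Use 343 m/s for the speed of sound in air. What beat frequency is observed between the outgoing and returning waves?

The car first receives the wave as a moving observer: f₁ = f₀ · (v + u)/v = 41145 × (343 + 12)/343 ≈ 42584 Hz.
The reflection then acts as a moving source: f₂ = f₁ · v/(v − u) ≈ 44128 Hz.
Equivalently f₂ = f₀ · (v + u)/(v − u).
Beat frequency: |f₂ − f₀| = 2u·f₀/(v − u) = 2 × 12 × 41145/331 ≈ 2983 Hz.

2983 Hz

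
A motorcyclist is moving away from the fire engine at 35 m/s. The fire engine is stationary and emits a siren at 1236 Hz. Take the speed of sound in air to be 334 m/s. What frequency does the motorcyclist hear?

1106 Hz

Moving observer, stationary source: f' = f · (v − v_o)/v.
f' = 1236 × (334 − 35)/334 = 1236 × 299/334 ≈ 1106 Hz.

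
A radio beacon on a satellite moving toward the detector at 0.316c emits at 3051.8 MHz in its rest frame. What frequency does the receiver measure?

4233.1 MHz

Relativistic Doppler for frequency: f' = f₀ · √((1 + β)/(1 − β)).
f' = 3051.8 × √(1.3160/0.6840) = 3051.8 × 1.38707 ≈ 4233.1 MHz.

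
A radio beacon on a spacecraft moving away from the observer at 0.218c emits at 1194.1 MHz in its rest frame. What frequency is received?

Relativistic Doppler for frequency: f' = f₀ · √((1 − β)/(1 + β)).
f' = 1194.1 × √(0.7820/1.2180) = 1194.1 × 0.80127 ≈ 956.8 MHz.

956.8 MHz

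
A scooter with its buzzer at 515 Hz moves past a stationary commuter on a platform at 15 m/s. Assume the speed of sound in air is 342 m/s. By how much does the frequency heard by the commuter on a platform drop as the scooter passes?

Approaching: f₁ = f · v/(v − v_s) = 515 × 342/327 ≈ 538.6 Hz.
Receding: f₂ = f · v/(v + v_s) = 515 × 342/357 ≈ 493.4 Hz.
Drop: f₁ − f₂ = 2f·v·v_s/(v² − v_s²) = 2 × 515 × 342 × 15/(342² − 15²) ≈ 45.3 Hz.

45.3 Hz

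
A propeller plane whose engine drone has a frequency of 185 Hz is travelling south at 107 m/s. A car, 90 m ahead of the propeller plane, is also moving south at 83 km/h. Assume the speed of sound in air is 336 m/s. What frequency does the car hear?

253 Hz

83 km/h = 23.06 m/s.
The car is ahead, so the propeller plane is moving toward it while the car is moving away from the propeller plane.
With source approaching and observer receding, f' = f · (v − v_o)/(v − v_s).
f' = 185 × (336 − 23.06)/(336 − 107) = 185 × 312.94/229 ≈ 253 Hz.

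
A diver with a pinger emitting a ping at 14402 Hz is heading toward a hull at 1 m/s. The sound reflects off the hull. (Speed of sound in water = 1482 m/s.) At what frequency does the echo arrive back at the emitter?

14421 Hz

The hull receives the sound from a moving source: f₁ = f₀ · v/(v − v_e) = 14402 × 1482/1481 ≈ 14412 Hz.
On the return leg the diver with a pinger is a moving observer: f₂ = f₁ · (v + v_e)/v = 14412 × 1483/1482 ≈ 14421 Hz.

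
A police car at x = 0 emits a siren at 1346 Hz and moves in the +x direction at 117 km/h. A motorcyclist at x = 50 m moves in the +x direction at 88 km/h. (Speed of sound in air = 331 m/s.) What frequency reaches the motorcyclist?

117 km/h = 32.5 m/s; 88 km/h = 24.44 m/s.
The observer lies on the +x side, so the source is heading toward the observer and the observer is heading away from the source.
General Doppler shift: f' = f · (v − v_o)/(v − v_s).
f' = 1346 × (331 − 24.44)/(331 − 32.5) = 1346 × 306.56/298.5 ≈ 1382 Hz.

1382 Hz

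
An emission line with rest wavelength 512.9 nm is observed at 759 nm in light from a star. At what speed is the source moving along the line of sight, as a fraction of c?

0.373

λ'/λ₀ = 1.4798 > 1 (redshift), so the source is receding.
λ'/λ₀ = √((1 + β)/(1 − β)) for a receding source ⇒ β = (r² − 1)/(r² + 1) with r = λ'/λ₀.
β = (2.1899 − 1)/(2.1899 + 1) ≈ 0.373.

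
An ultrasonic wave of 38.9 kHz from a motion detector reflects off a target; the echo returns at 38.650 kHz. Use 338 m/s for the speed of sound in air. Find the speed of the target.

1.09 m/s

Double Doppler shift off a moving reflector: f₂ = f₀ · (v + u)/(v − u) (u > 0 toward emitter).
Rearranging, u = v · (f₂ − f₀)/(f₂ + f₀) = 338 × -0.250/77.550 ≈ -1.09 m/s.
So the target is moving at 1.09 m/s away from the emitter.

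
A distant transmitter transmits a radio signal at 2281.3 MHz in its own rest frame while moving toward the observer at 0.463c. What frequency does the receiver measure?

3765.5 MHz

Relativistic Doppler for frequency: f' = f₀ · √((1 + β)/(1 − β)).
f' = 2281.3 × √(1.4630/0.5370) = 2281.3 × 1.65057 ≈ 3765.5 MHz.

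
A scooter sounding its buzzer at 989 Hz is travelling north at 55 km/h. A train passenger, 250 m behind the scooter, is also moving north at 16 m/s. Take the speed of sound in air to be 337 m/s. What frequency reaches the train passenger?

55 km/h = 15.28 m/s.
The train passenger is behind, so the scooter is moving away from it while the train passenger is moving toward the scooter.
With source receding and observer approaching, f' = f · (v + v_o)/(v + v_s).
f' = 989 × (337 + 16)/(337 + 15.28) = 989 × 353/352.28 ≈ 991 Hz.

991 Hz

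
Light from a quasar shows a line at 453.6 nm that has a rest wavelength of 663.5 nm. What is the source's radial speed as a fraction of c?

λ'/λ₀ = 0.6836 < 1 (blueshift), so the source is approaching.
λ'/λ₀ = √((1 − β)/(1 + β)) for an approaching source ⇒ β = (1 − r²)/(1 + r²) with r = λ'/λ₀.
β = (1 − 0.4674)/(1 + 0.4674) ≈ 0.363.

0.363c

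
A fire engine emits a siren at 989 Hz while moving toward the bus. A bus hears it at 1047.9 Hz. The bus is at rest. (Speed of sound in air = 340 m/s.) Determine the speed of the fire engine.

19.1 m/s

f' = f · v/(v − v_s) ⇒ v_s = v · |1 − f/f'|.
v_s = 340 × |1 − 989/1047.9| = 340 × 0.05621 ≈ 19.1 m/s.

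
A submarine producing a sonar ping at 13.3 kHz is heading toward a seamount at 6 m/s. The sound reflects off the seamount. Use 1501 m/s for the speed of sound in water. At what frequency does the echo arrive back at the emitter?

13.41 kHz

The seamount receives the sound from a moving source: f₁ = f₀ · v/(v − v_e) = 13.3 × 1501/1495 ≈ 13.35 kHz.
On the return leg the submarine is a moving observer: f₂ = f₁ · (v + v_e)/v = 13.35 × 1507/1501 ≈ 13.41 kHz.
Equivalently f₂ = f₀ · (v + v_e)/(v − v_e).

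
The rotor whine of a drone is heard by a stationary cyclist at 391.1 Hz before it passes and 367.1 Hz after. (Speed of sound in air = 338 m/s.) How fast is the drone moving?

f₁/f₂ = (v + v_s)/(v − v_s), so v_s = v · (f₁ − f₂)/(f₁ + f₂).
v_s = 338 × (391.1 − 367.1)/(391.1 + 367.1) = 338 × 24.0/758.2 ≈ 10.7 m/s.

10.7 m/s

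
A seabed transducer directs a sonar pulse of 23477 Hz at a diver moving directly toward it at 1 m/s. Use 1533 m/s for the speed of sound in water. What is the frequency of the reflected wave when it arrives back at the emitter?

The diver first receives the wave as a moving observer: f₁ = f₀ · (v + u)/v = 23477 × (1533 + 1)/1533 ≈ 23492 Hz.
On reflection it acts as a source moving toward the stationary detector: f₂ = f₁ · v/(v − u) = 23492 × 1533/1532 ≈ 23508 Hz.

23508 Hz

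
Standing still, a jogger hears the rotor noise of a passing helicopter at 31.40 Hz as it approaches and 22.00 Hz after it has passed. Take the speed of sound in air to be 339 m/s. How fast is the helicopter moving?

60 m/s

f₁/f₂ = (v + v_s)/(v − v_s), so v_s = v · (f₁ − f₂)/(f₁ + f₂).
v_s = 339 × (31.40 − 22.00)/(31.40 + 22.00) = 339 × 9.40/53.40 ≈ 60 m/s.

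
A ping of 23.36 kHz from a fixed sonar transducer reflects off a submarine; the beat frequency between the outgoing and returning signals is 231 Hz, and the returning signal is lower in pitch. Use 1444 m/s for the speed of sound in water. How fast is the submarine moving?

Double Doppler shift off a moving reflector: f₂ = f₀ · (v + u)/(v − u) (u > 0 toward emitter).
Returning signal is lower, so f₂ = f₀ − Δf = 23360 − 231 = 23129 Hz.
Rearranging, u = v · (f₂ − f₀)/(f₂ + f₀) = 1444 × -231/46489 ≈ -7.2 m/s.
So the submarine is moving at 7.2 m/s away from the emitter.

7.2 m/s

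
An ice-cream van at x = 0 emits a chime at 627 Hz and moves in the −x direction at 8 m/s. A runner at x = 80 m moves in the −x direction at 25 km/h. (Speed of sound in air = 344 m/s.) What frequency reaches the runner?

25 km/h = 6.944 m/s.
The observer lies on the +x side, so the source is heading away from the observer and the observer is heading toward the source.
With source receding and observer approaching, f' = f · (v + v_o)/(v + v_s).
f' = 627 × (344 + 6.944)/(344 + 8) = 627 × 350.94/352 ≈ 625 Hz.

625 Hz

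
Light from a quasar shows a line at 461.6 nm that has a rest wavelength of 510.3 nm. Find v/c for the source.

0.100c

λ'/λ₀ = 0.9046 < 1 (blueshift), so the source is approaching.
λ'/λ₀ = √((1 − β)/(1 + β)) for an approaching source ⇒ β = (1 − r²)/(1 + r²) with r = λ'/λ₀.
β = (1 − 0.8182)/(1 + 0.8182) ≈ 0.100.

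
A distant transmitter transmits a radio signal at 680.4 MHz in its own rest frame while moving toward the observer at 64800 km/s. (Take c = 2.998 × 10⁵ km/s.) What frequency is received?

β = v/c = 64800/299800 = 0.2161.
Relativistic Doppler for frequency: f' = f₀ · √((1 + β)/(1 − β)).
f' = 680.4 × √(1.2161/0.7839) = 680.4 × 1.24559 ≈ 847.5 MHz.

847.5 MHz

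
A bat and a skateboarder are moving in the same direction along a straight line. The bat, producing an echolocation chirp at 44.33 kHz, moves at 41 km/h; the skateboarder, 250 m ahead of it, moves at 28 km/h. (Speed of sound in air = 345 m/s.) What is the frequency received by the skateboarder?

41 km/h = 11.39 m/s; 28 km/h = 7.778 m/s.
The skateboarder is ahead, so the bat is moving toward it while the skateboarder is moving away from the bat.
Both move, so f' = f · (v − v_o)/(v − v_s).
f' = 44.33 × (345 − 7.778)/(345 − 11.39) = 44.33 × 337.22/333.61 ≈ 44.8 kHz.

44.8 kHz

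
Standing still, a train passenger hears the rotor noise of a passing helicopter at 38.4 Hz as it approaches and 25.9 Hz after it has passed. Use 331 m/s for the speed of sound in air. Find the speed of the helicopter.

64 m/s

f₁/f₂ = (v + v_s)/(v − v_s), so v_s = v · (f₁ − f₂)/(f₁ + f₂).
v_s = 331 × (38.4 − 25.9)/(38.4 + 25.9) = 331 × 12.5/64.3 ≈ 64 m/s.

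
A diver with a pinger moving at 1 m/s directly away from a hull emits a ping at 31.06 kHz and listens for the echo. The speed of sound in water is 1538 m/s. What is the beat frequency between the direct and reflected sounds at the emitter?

40.4 Hz

The hull receives the sound from a moving source: f₁ = f₀ · v/(v + v_e) = 31.06 × 1538/1539 ≈ 31.0398 kHz.
On the return leg the diver with a pinger is a moving observer: f₂ = f₁ · (v − v_e)/v = 31.0398 × 1537/1538 ≈ 31.0196 kHz.
Equivalently f₂ = f₀ · (v − v_e)/(v + v_e).
Beat against the emitted tone (with f₀ = 31060 Hz): |f₂ − f₀| = 2v_e·f₀/(v + v_e) = 2 × 1 × 31060/1539 ≈ 40.4 Hz.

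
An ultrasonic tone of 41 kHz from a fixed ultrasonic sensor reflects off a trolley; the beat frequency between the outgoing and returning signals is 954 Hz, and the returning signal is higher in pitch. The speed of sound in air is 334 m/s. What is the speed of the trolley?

3.8 m/s

Double Doppler shift off a moving reflector: f₂ = f₀ · (v + u)/(v − u) (u > 0 toward emitter).
Returning signal is higher, so f₂ = f₀ + Δf = 41000 + 954 = 41954 Hz.
Rearranging, u = v · (f₂ − f₀)/(f₂ + f₀) = 334 × 954/82954 ≈ 3.8 m/s.
So the trolley is moving at 3.8 m/s toward the emitter.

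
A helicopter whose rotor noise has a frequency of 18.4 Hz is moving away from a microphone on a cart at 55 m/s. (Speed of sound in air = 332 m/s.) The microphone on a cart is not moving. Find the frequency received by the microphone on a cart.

15.8 Hz

With the source moving away from a stationary observer, f' = f · v/(v + v_s).
f' = 18.4 × 332/(332 + 55) = 18.4 × 332/387 ≈ 15.8 Hz.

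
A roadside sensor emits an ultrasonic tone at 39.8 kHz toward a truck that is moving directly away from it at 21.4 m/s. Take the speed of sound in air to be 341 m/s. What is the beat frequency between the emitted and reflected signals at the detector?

The truck first receives the wave as a moving observer: f₁ = f₀ · (v − u)/v = 39.8 × (341 − 21.4)/341 ≈ 37.30 kHz.
The reflection then acts as a moving source: f₂ = f₁ · v/(v + u) ≈ 35.10 kHz.
Equivalently f₂ = f₀ · (v − u)/(v + u).
Beat frequency (with f₀ = 39800 Hz): |f₂ − f₀| = 2u·f₀/(v + u) = 2 × 21.4 × 39800/362.4 ≈ 4700 Hz.

4700 Hz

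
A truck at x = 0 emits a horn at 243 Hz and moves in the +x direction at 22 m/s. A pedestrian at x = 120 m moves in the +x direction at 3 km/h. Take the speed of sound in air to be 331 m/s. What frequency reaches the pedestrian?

3 km/h = 0.8333 m/s.
The observer lies on the +x side, so the source is heading toward the observer and the observer is heading away from the source.
With source approaching and observer receding, f' = f · (v − v_o)/(v − v_s).
f' = 243 × (331 − 0.8333)/(331 − 22) = 243 × 330.17/309 ≈ 260 Hz.

260 Hz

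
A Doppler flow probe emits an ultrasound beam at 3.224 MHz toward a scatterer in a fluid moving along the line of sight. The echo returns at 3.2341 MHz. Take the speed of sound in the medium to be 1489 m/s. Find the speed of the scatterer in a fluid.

2.33 m/s

Double Doppler shift off a moving reflector: f₂ = f₀ · (v + u)/(v − u) (u > 0 toward emitter).
Rearranging, u = v · (f₂ − f₀)/(f₂ + f₀) = 1489 × 0.0101/6.4581 ≈ 2.33 m/s.
So the scatterer in a fluid is moving at 2.33 m/s toward the emitter.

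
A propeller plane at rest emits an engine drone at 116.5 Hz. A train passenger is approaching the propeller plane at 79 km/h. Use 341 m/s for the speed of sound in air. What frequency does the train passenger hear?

124 Hz

79 km/h = 21.94 m/s.
Moving observer, stationary source: f' = f · (v + v_o)/v.
f' = 116.5 × (341 + 21.94)/341 = 116.5 × 362.94/341 ≈ 124 Hz.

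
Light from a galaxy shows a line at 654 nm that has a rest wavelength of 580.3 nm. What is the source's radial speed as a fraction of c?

λ'/λ₀ = 1.1270 > 1 (redshift), so the source is receding.
λ'/λ₀ = √((1 + β)/(1 − β)) for a receding source ⇒ β = (r² − 1)/(r² + 1) with r = λ'/λ₀.
β = (1.2701 − 1)/(1.2701 + 1) ≈ 0.119.

0.119c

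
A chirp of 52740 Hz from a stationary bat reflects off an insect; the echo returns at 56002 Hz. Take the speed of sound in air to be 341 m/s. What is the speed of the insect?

Double Doppler shift off a moving reflector: f₂ = f₀ · (v + u)/(v − u) (u > 0 toward emitter).
Rearranging, u = v · (f₂ − f₀)/(f₂ + f₀) = 341 × 3262/108742 ≈ 10.2 m/s.
So the insect is moving at 10.2 m/s toward the emitter.

10.2 m/s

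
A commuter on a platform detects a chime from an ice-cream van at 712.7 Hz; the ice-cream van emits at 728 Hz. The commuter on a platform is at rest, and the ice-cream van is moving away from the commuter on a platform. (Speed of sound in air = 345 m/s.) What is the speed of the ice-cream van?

7.4 m/s

f' = f · v/(v + v_s) ⇒ v_s = v · |1 − f/f'|.
v_s = 345 × |1 − 728/712.7| = 345 × 0.02147 ≈ 7.4 m/s.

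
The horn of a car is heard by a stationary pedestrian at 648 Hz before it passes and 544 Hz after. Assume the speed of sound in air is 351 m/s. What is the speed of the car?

31 m/s

f₁/f₂ = (v + v_s)/(v − v_s), so v_s = v · (f₁ − f₂)/(f₁ + f₂).
v_s = 351 × (648 − 544)/(648 + 544) = 351 × 104/1192 ≈ 31 m/s.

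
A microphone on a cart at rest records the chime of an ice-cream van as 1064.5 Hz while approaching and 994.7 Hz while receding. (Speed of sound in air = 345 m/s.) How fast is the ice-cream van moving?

11.7 m/s

f₁/f₂ = (v + v_s)/(v − v_s), so v_s = v · (f₁ − f₂)/(f₁ + f₂).
v_s = 345 × (1064.5 − 994.7)/(1064.5 + 994.7) = 345 × 69.8/2059.2 ≈ 11.7 m/s.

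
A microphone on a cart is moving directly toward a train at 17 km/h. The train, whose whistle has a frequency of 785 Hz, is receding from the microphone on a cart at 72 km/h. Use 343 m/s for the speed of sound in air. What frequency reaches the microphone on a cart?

752 Hz

72 km/h = 20 m/s; 17 km/h = 4.722 m/s.
General Doppler shift: f' = f · (v + v_o)/(v + v_s).
f' = 785 × (343 + 4.722)/(343 + 20) = 785 × 347.72/363 ≈ 752 Hz.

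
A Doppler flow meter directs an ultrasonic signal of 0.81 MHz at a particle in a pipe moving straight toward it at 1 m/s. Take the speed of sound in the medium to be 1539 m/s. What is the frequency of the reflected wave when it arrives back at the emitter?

0.8111 MHz

The particle in a pipe first receives the wave as a moving observer: f₁ = f₀ · (v + u)/v = 0.81 × (1539 + 1)/1539 ≈ 0.8105 MHz.
On reflection it acts as a source moving toward the stationary detector: f₂ = f₁ · v/(v − u) = 0.8105 × 1539/1538 ≈ 0.8111 MHz.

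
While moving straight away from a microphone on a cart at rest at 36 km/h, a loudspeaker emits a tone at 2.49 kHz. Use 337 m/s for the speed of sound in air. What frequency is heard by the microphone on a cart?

2.42 kHz

36 km/h = 10 m/s.
With the source moving away from a stationary observer, f' = f · v/(v + v_s).
f' = 2.49 × 337/(337 + 10) = 2.49 × 337/347 ≈ 2.42 kHz.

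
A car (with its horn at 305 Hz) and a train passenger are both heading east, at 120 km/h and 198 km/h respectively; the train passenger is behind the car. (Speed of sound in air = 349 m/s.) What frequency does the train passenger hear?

120 km/h = 33.33 m/s; 198 km/h = 55 m/s.
The train passenger is behind, so the car is moving away from it while the train passenger is moving toward the car.
Both move, so f' = f · (v + v_o)/(v + v_s).
f' = 305 × (349 + 55)/(349 + 33.33) = 305 × 404/382.33 ≈ 322 Hz.

322 Hz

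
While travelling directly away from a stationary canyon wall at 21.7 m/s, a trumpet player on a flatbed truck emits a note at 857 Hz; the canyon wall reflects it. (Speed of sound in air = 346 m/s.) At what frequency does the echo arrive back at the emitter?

756 Hz

The canyon wall receives the sound from a moving source: f₁ = f₀ · v/(v + v_e) = 857 × 346/367.7 ≈ 806 Hz.
On the return leg the trumpet player on a flatbed truck is a moving observer: f₂ = f₁ · (v − v_e)/v = 806 × 324.3/346 ≈ 756 Hz.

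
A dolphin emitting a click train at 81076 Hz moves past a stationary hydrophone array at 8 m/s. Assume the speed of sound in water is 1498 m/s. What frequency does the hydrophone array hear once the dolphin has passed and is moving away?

80645 Hz

Receding: f₂ = f · v/(v + v_s) = 81076 × 1498/1506 ≈ 80645 Hz.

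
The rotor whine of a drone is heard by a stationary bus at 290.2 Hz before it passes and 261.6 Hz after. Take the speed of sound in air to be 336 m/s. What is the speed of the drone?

17.4 m/s

f₁/f₂ = (v + v_s)/(v − v_s), so v_s = v · (f₁ − f₂)/(f₁ + f₂).
v_s = 336 × (290.2 − 261.6)/(290.2 + 261.6) = 336 × 28.6/551.8 ≈ 17.4 m/s.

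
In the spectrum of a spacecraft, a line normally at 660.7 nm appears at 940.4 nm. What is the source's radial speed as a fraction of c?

λ'/λ₀ = 1.4233 > 1 (redshift), so the source is receding.
λ'/λ₀ = √((1 + β)/(1 − β)) for a receding source ⇒ β = (r² − 1)/(r² + 1) with r = λ'/λ₀.
β = (2.0259 − 1)/(2.0259 + 1) ≈ 0.339.

0.339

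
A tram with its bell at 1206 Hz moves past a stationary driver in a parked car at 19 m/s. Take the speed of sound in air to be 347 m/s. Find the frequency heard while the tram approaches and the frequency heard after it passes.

Approaching: f₁ = f · v/(v − v_s) = 1206 × 347/328 ≈ 1276 Hz.
Receding: f₂ = f · v/(v + v_s) = 1206 × 347/366 ≈ 1143 Hz.

1276 Hz approaching; 1143 Hz receding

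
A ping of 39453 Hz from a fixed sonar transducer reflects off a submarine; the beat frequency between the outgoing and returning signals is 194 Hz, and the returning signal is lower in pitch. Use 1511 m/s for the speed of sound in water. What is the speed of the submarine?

3.7 m/s

Double Doppler shift off a moving reflector: f₂ = f₀ · (v + u)/(v − u) (u > 0 toward emitter).
Returning signal is lower, so f₂ = f₀ − Δf = 39453 − 194 = 39259 Hz.
Rearranging, u = v · (f₂ − f₀)/(f₂ + f₀) = 1511 × -194/78712 ≈ -3.7 m/s.
So the submarine is moving at 3.7 m/s away from the emitter.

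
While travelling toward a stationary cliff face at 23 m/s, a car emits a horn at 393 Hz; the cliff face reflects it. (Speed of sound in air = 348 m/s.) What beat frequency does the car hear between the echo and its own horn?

The cliff face receives the sound from a moving source: f₁ = f₀ · v/(v − v_e) = 393 × 348/325 ≈ 420.8 Hz.
On the return leg the car is a moving observer: f₂ = f₁ · (v + v_e)/v = 420.8 × 371/348 ≈ 448.6 Hz.
Equivalently f₂ = f₀ · (v + v_e)/(v − v_e).
Beat against the emitted tone: |f₂ − f₀| = 2v_e·f₀/(v − v_e) = 2 × 23 × 393/325 ≈ 55.6 Hz.

55.6 Hz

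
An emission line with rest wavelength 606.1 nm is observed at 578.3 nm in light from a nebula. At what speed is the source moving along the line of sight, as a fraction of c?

λ'/λ₀ = 0.9541 < 1 (blueshift), so the source is approaching.
λ'/λ₀ = √((1 − β)/(1 + β)) for an approaching source ⇒ β = (1 − r²)/(1 + r²) with r = λ'/λ₀.
β = (1 − 0.9104)/(1 + 0.9104) ≈ 0.047.

0.047c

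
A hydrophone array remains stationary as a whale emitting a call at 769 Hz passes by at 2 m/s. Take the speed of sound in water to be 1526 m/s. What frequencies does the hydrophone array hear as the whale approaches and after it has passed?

770 Hz approaching; 768 Hz receding

Approaching: f₁ = f · v/(v − v_s) = 769 × 1526/1524 ≈ 770 Hz.
Receding: f₂ = f · v/(v + v_s) = 769 × 1526/1528 ≈ 768 Hz.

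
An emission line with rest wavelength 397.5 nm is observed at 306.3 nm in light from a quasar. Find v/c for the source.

λ'/λ₀ = 0.7706 < 1 (blueshift), so the source is approaching.
λ'/λ₀ = √((1 − β)/(1 + β)) for an approaching source ⇒ β = (1 − r²)/(1 + r²) with r = λ'/λ₀.
β = (1 − 0.5938)/(1 + 0.5938) ≈ 0.255.

0.255c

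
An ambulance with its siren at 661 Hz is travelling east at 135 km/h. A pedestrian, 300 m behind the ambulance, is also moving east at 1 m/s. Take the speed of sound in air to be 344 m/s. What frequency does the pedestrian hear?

135 km/h = 37.5 m/s.
The pedestrian is behind, so the ambulance is moving away from it while the pedestrian is moving toward the ambulance.
With source receding and observer approaching, f' = f · (v + v_o)/(v + v_s).
f' = 661 × (344 + 1)/(344 + 37.5) = 661 × 345/381.5 ≈ 598 Hz.

598 Hz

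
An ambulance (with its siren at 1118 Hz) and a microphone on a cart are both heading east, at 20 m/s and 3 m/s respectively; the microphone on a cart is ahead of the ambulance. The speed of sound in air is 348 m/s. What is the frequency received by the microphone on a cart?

1176 Hz

The microphone on a cart is ahead, so the ambulance is moving toward it while the microphone on a cart is moving away from the ambulance.
Both move, so f' = f · (v − v_o)/(v − v_s).
f' = 1118 × (348 − 3)/(348 − 20) = 1118 × 345/328 ≈ 1176 Hz.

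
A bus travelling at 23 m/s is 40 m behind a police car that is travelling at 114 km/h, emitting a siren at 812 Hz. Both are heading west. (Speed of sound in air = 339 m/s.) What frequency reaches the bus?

114 km/h = 31.67 m/s.
The bus is behind, so the police car is moving away from it while the bus is moving toward the police car.
Both move, so f' = f · (v + v_o)/(v + v_s).
f' = 812 × (339 + 23)/(339 + 31.67) = 812 × 362/370.67 ≈ 793 Hz.

793 Hz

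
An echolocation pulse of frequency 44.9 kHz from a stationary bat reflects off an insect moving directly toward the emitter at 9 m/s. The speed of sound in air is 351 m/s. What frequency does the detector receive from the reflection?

The insect first receives the wave as a moving observer: f₁ = f₀ · (v + u)/v = 44.9 × (351 + 9)/351 ≈ 46.1 kHz.
The reflection then acts as a moving source: f₂ = f₁ · v/(v − u) ≈ 47.3 kHz.
Equivalently f₂ = f₀ · (v + u)/(v − u).

47.3 kHz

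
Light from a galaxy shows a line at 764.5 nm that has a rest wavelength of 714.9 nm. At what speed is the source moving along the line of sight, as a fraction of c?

λ'/λ₀ = 1.0694 > 1 (redshift), so the source is receding.
λ'/λ₀ = √((1 + β)/(1 − β)) for a receding source ⇒ β = (r² − 1)/(r² + 1) with r = λ'/λ₀.
β = (1.1436 − 1)/(1.1436 + 1) ≈ 0.067.

0.067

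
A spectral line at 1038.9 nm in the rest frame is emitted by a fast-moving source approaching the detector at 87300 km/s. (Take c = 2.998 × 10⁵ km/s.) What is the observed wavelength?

β = v/c = 87300/299800 = 0.2912.
Relativistic Doppler for wavelength: λ' = λ₀ · √((1 − β)/(1 + β)).
λ' = 1038.9 × √(0.7088/1.2912) = 1038.9 × 0.74091 ≈ 769.7 nm.

769.7 nm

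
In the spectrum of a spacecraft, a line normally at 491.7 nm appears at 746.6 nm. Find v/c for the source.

0.395

λ'/λ₀ = 1.5184 > 1 (redshift), so the source is receding.
λ'/λ₀ = √((1 + β)/(1 − β)) for a receding source ⇒ β = (r² − 1)/(r² + 1) with r = λ'/λ₀.
β = (2.3056 − 1)/(2.3056 + 1) ≈ 0.395.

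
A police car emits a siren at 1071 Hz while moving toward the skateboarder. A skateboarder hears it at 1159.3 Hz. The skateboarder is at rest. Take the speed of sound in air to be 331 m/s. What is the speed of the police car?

f' = f · v/(v − v_s) ⇒ v_s = v · |1 − f/f'|.
v_s = 331 × |1 − 1071/1159.3| = 331 × 0.07617 ≈ 25 m/s.

25 m/s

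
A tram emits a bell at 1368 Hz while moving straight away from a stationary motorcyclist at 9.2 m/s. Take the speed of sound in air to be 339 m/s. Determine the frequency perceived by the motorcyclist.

Only the source moves, away from the listener, so f' = f · v/(v + v_s).
f' = 1368 × 339/(339 + 9.2) = 1368 × 339/348.2 ≈ 1332 Hz.

1332 Hz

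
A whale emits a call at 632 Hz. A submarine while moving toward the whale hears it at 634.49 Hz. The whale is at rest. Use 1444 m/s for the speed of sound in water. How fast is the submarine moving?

5.7 m/s

f' = f · (v + v_o)/v ⇒ v_o = v · |f'/f − 1|.
v_o = 1444 × |634.49/632 − 1| = 1444 × 0.00394 ≈ 5.7 m/s.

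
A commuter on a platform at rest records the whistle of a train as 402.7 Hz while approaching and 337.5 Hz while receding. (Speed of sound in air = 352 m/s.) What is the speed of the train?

31 m/s

f₁/f₂ = (v + v_s)/(v − v_s), so v_s = v · (f₁ − f₂)/(f₁ + f₂).
v_s = 352 × (402.7 − 337.5)/(402.7 + 337.5) = 352 × 65.2/740.2 ≈ 31 m/s.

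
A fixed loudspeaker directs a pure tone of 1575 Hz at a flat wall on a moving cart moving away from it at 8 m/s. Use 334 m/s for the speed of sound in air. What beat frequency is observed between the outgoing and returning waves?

74 Hz

At the flat wall on a moving cart (a moving observer), f₁ = f₀ · (v − u)/v = 1575 × 326/334 ≈ 1537.3 Hz.
The reflection then acts as a moving source: f₂ = f₁ · v/(v + u) ≈ 1501.3 Hz.
Beat frequency: |f₂ − f₀| = 2u·f₀/(v + u) = 2 × 8 × 1575/342 ≈ 74 Hz.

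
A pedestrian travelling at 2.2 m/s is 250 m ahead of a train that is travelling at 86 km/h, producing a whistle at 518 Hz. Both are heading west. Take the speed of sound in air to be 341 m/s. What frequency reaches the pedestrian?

86 km/h = 23.89 m/s.
The pedestrian is ahead, so the train is moving toward it while the pedestrian is moving away from the train.
With source approaching and observer receding, f' = f · (v − v_o)/(v − v_s).
f' = 518 × (341 − 2.2)/(341 − 23.89) = 518 × 338.8/317.11 ≈ 553 Hz.

553 Hz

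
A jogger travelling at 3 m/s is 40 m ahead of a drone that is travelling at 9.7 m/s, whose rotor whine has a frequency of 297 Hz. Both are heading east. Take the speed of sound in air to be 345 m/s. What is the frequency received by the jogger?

303 Hz

The jogger is ahead, so the drone is moving toward it while the jogger is moving away from the drone.
Both move, so f' = f · (v − v_o)/(v − v_s).
f' = 297 × (345 − 3)/(345 − 9.7) = 297 × 342/335.3 ≈ 303 Hz.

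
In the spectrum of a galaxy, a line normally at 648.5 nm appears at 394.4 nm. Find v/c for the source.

0.460

λ'/λ₀ = 0.6082 < 1 (blueshift), so the source is approaching.
λ'/λ₀ = √((1 − β)/(1 + β)) for an approaching source ⇒ β = (1 − r²)/(1 + r²) with r = λ'/λ₀.
β = (1 − 0.3699)/(1 + 0.3699) ≈ 0.460.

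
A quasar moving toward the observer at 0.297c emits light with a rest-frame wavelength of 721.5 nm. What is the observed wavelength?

Relativistic Doppler for wavelength: λ' = λ₀ · √((1 − β)/(1 + β)).
λ' = 721.5 × √(0.7030/1.2970) = 721.5 × 0.73622 ≈ 531.2 nm.

531.2 nm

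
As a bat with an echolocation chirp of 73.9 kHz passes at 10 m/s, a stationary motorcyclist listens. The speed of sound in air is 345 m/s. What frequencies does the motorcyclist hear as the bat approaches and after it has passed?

76.1 kHz approaching; 71.8 kHz receding

Approaching: f₁ = f · v/(v − v_s) = 73.9 × 345/335 ≈ 76.1 kHz.
Receding: f₂ = f · v/(v + v_s) = 73.9 × 345/355 ≈ 71.8 kHz.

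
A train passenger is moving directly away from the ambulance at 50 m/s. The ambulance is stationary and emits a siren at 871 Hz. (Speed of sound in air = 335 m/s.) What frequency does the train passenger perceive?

Moving observer, stationary source: f' = f · (v − v_o)/v.
f' = 871 × (335 − 50)/335 = 871 × 285/335 ≈ 741 Hz.

741 Hz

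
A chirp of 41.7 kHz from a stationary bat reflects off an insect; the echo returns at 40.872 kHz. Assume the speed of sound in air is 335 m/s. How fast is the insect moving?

3.4 m/s

Double Doppler shift off a moving reflector: f₂ = f₀ · (v + u)/(v − u) (u > 0 toward emitter).
Rearranging, u = v · (f₂ − f₀)/(f₂ + f₀) = 335 × -0.828/82.572 ≈ -3.4 m/s.
So the insect is moving at 3.4 m/s away from the emitter.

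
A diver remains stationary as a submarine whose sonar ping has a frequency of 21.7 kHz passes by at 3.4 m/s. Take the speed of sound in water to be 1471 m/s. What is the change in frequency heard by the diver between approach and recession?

Approaching: f₁ = f · v/(v − v_s) = 21.7 × 1471/1467.6 ≈ 21.750 kHz.
Receding: f₂ = f · v/(v + v_s) = 21.7 × 1471/1474.4 ≈ 21.650 kHz.
Drop: f₁ − f₂ = 2f·v·v_s/(v² − v_s²) = 2 × 21.7 × 1471 × 3.4/(1471² − 3.4²) ≈ 0.100 kHz.

0.100 kHz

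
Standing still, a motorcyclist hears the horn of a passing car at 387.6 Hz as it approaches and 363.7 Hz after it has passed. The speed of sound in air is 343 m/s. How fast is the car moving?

f₁/f₂ = (v + v_s)/(v − v_s), so v_s = v · (f₁ − f₂)/(f₁ + f₂).
v_s = 343 × (387.6 − 363.7)/(387.6 + 363.7) = 343 × 23.9/751.3 ≈ 10.9 m/s.

10.9 m/s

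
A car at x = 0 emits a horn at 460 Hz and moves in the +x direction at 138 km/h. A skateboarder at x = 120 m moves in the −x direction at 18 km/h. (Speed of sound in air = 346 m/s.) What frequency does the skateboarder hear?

525 Hz

138 km/h = 38.33 m/s; 18 km/h = 5 m/s.
The observer lies on the +x side, so the source is heading toward the observer and the observer is heading toward the source.
Both move, so f' = f · (v + v_o)/(v − v_s).
f' = 460 × (346 + 5)/(346 − 38.33) = 460 × 351/307.67 ≈ 525 Hz.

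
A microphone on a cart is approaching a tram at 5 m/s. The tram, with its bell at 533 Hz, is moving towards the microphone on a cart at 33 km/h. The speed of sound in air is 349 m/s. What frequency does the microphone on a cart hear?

33 km/h = 9.167 m/s.
General Doppler shift: f' = f · (v + v_o)/(v − v_s).
f' = 533 × (349 + 5)/(349 − 9.167) = 533 × 354/339.83 ≈ 555 Hz.

555 Hz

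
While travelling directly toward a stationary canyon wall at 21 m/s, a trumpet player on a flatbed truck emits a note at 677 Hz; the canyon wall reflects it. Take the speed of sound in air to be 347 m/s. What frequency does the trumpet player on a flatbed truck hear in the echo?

764 Hz

The canyon wall receives the sound from a moving source: f₁ = f₀ · v/(v − v_e) = 677 × 347/326 ≈ 721 Hz.
On the return leg the trumpet player on a flatbed truck is a moving observer: f₂ = f₁ · (v + v_e)/v = 721 × 368/347 ≈ 764 Hz.
Equivalently f₂ = f₀ · (v + v_e)/(v − v_e).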